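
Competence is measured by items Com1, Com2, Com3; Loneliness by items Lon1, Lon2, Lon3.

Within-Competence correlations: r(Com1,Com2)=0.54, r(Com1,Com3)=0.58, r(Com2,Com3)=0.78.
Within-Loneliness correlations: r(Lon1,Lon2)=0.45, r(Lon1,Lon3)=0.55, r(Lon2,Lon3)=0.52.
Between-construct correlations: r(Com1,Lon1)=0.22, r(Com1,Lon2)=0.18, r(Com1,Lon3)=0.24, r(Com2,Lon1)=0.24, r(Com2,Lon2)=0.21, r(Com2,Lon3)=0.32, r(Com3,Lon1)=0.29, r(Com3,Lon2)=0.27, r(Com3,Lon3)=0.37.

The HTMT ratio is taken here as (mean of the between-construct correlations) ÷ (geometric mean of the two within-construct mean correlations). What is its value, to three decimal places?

0.459

Mean heterotrait r = 2.34/9 = 0.2600.
Mean within-Com = 1.90/3 = 0.6333; mean within-Lon = 1.52/3 = 0.5067.
Geometric mean = √(0.6333 × 0.5067) = 0.5665.
HTMT = 0.2600 / 0.5665 = 0.459.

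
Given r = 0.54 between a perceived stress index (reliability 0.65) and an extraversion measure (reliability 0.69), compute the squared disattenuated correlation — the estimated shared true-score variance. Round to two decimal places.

Disattenuated r = 0.54 / √(0.65 × 0.69) = 0.54 / 0.6697 = 0.8063.
Shared true-score variance = 0.8063² = 0.6501 ≈ 0.65.

0.65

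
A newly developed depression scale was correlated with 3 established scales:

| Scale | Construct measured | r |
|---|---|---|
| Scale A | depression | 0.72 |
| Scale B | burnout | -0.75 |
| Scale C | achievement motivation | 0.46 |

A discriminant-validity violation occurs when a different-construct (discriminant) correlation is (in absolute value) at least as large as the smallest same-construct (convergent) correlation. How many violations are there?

1

Convergent (same construct = depression): Scale A.
Smallest convergent = 0.72. Discriminant |r|: 0.75, 0.46; count ≥ 0.72 → 1.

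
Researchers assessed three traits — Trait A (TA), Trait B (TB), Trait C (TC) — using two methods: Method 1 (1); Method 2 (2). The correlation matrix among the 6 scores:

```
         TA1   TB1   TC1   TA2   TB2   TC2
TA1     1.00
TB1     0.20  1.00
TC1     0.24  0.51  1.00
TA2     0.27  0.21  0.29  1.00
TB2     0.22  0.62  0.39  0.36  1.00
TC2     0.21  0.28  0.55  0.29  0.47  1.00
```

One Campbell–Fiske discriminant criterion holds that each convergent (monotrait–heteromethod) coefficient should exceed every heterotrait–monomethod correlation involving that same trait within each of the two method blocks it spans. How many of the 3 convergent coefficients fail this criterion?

1

Each convergent coefficient versus the relevant comparison correlations:
TA (methods 1·2): 0.27 vs {0.20, 0.36, 0.24, 0.29} → fail.
TB (methods 1·2): 0.62 vs {0.20, 0.36, 0.51, 0.47} → pass.
TC (methods 1·2): 0.55 vs {0.24, 0.29, 0.51, 0.47} → pass.
1 of 3 fail.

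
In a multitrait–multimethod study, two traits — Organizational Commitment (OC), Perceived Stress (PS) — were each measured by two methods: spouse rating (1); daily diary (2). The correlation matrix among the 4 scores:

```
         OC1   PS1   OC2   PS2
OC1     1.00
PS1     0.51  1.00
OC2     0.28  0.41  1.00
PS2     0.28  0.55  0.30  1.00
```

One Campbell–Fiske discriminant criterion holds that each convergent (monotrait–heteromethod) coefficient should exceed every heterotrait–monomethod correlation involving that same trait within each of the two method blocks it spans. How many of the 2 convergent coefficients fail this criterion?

Checking each validity diagonal entry against its comparison values:
OC (methods 1·2): 0.28 vs {0.51, 0.30} → fail.
PS (methods 1·2): 0.55 vs {0.51, 0.30} → pass.
1 of 2 fail.

1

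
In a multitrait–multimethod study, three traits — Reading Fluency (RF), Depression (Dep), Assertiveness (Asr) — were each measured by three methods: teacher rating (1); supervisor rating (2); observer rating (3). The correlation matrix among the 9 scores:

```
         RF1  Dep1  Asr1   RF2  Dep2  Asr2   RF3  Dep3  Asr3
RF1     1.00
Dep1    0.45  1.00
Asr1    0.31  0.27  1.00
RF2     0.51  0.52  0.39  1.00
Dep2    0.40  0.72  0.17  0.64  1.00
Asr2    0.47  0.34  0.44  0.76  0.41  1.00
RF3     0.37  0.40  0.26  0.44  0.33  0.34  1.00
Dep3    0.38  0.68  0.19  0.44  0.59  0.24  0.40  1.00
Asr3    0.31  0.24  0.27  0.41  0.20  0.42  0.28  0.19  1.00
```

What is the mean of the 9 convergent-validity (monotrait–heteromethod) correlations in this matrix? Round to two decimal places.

Convergent values: 0.51, 0.37, 0.44, 0.72, 0.68, 0.59, 0.44, 0.27, 0.42; mean = 4.44/9 = 0.49.

0.49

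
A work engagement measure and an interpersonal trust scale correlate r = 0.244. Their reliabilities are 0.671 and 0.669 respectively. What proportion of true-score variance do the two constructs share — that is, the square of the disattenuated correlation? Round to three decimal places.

Disattenuated r = 0.244 / √(0.671 × 0.669) = 0.244 / 0.6700 = 0.3642.
Shared true-score variance = 0.3642² = 0.1326 ≈ 0.133.

0.133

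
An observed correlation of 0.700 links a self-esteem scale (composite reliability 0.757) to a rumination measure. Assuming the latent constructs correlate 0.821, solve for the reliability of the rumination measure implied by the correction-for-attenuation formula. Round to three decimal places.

0.960

r_true = r_obs / √(r_xx · r_yy) ⇒ 0.821 = 0.700 / √(0.757 · r_yy).
√(0.757 · r_yy) = 0.700 / 0.821 = 0.8526; 0.757 · r_yy = 0.7269; r_yy = 0.7269 / 0.757 ≈ 0.960.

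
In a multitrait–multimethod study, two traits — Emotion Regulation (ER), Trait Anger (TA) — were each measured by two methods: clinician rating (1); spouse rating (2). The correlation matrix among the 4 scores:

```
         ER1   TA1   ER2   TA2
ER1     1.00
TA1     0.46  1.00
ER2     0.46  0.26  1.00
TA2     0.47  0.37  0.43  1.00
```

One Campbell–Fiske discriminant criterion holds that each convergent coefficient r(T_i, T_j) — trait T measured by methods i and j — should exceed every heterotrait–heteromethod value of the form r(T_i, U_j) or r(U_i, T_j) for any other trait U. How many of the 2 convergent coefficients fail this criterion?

Convergent coefficients and their comparison sets:
ER (methods 1·2): 0.46 vs {0.47, 0.26} → fail.
TA (methods 1·2): 0.37 vs {0.26, 0.47} → fail.
2 of 2 fail.

2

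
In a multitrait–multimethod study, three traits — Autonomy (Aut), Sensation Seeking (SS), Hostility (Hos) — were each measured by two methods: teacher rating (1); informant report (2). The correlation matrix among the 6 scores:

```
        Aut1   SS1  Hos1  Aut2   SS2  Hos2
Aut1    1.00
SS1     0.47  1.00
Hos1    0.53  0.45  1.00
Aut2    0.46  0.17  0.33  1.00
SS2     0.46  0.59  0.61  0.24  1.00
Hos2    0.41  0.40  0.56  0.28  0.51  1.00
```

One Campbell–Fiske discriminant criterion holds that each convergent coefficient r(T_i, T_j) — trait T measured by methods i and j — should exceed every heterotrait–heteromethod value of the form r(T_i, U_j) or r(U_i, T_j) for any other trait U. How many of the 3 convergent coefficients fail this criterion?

Convergent coefficients and their comparison sets:
Aut (methods 1·2): 0.46 vs {0.46, 0.17, 0.41, 0.33} → fail.
SS (methods 1·2): 0.59 vs {0.17, 0.46, 0.40, 0.61} → fail.
Hos (methods 1·2): 0.56 vs {0.33, 0.41, 0.61, 0.40} → fail.
3 of 3 fail.

3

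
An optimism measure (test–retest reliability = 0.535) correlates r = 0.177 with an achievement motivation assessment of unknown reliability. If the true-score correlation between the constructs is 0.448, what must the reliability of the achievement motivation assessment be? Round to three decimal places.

r_true = r_obs / √(r_xx · r_yy) ⇒ 0.448 = 0.177 / √(0.535 · r_yy).
√(0.535 · r_yy) = 0.177 / 0.448 = 0.3951; 0.535 · r_yy = 0.1561; r_yy = 0.1561 / 0.535 ≈ 0.292.

0.292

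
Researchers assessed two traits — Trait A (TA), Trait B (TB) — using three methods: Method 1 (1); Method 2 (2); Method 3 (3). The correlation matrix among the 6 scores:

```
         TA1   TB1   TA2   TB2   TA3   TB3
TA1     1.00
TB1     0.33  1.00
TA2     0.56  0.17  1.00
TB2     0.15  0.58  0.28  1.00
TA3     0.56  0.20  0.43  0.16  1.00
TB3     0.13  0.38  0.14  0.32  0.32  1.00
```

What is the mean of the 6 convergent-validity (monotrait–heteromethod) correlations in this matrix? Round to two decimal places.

0.47

Convergent values: 0.56, 0.56, 0.43, 0.58, 0.38, 0.32; mean = 2.83/6 = 0.47.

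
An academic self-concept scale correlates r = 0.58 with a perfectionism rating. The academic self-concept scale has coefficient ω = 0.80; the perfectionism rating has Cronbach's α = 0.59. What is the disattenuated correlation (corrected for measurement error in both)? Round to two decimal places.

r_true = r_obs / √(r_xx · r_yy) = 0.58 / √(0.80 × 0.59) = 0.58 / √0.4720 = 0.58 / 0.6870 ≈ 0.84.

0.84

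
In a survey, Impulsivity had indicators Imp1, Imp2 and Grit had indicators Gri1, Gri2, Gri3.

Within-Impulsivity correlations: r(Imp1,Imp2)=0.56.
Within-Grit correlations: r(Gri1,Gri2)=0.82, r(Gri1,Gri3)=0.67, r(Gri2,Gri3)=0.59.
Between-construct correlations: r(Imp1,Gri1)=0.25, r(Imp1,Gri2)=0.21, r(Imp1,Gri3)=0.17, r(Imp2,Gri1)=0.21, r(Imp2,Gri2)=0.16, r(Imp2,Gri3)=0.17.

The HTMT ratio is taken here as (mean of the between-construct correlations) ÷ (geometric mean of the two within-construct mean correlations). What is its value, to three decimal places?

0.313

Between-construct mean = 1.17/6 = 0.1950.
Mean within-Imp = 0.56/1 = 0.5600; mean within-Gri = 2.08/3 = 0.6933.
Geometric mean = √(0.5600 × 0.6933) = 0.6231.
HTMT = 0.1950 / 0.6231 = 0.313.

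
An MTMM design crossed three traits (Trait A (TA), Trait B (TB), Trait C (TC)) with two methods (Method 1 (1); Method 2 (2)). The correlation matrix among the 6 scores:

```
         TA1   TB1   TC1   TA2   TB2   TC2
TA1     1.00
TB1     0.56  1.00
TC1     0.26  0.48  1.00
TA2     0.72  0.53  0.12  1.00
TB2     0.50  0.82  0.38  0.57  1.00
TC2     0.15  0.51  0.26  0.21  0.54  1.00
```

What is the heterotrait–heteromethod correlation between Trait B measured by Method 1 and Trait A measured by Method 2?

0.53

Different traits and methods: r(TB1, TA2) = 0.53.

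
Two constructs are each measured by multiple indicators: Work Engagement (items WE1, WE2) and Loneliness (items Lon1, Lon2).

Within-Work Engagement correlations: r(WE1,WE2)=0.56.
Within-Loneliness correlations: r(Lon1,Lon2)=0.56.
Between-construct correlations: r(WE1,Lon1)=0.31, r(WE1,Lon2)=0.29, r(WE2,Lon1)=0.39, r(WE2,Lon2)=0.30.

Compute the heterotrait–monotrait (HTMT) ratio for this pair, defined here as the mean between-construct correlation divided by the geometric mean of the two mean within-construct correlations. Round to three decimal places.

0.576

Mean heterotrait r = 1.29/4 = 0.3225.
Mean within-WE = 0.56/1 = 0.5600; mean within-Lon = 0.56/1 = 0.5600.
Geometric mean = √(0.5600 × 0.5600) = 0.5600.
HTMT = 0.3225 / 0.5600 = 0.576.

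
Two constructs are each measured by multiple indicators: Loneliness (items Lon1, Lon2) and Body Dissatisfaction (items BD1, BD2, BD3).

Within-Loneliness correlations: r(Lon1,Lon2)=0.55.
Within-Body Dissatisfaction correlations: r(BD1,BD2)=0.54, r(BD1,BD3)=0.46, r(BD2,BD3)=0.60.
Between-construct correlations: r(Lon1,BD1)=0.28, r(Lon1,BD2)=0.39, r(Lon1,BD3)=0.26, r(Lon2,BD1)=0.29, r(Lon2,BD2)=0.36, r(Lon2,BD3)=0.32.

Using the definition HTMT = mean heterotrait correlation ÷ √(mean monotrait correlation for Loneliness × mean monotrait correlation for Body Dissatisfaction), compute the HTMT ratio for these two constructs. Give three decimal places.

0.585

Between-construct mean = 1.90/6 = 0.3167.
Mean within-Lon = 0.55/1 = 0.5500; mean within-BD = 1.60/3 = 0.5333.
Geometric mean = √(0.5500 × 0.5333) = 0.5416.
HTMT = 0.3167 / 0.5416 = 0.585.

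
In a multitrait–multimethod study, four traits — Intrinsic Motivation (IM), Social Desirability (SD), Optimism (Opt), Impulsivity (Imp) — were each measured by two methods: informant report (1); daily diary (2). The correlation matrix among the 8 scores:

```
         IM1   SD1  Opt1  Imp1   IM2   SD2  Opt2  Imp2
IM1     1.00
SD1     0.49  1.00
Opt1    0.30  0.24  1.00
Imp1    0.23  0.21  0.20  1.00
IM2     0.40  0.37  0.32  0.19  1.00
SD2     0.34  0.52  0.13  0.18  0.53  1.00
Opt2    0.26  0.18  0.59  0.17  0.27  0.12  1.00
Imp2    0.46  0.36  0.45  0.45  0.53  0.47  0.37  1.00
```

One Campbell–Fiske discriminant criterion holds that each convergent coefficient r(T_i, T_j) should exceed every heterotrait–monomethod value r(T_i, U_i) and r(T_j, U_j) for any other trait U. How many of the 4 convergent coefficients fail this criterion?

3

Each convergent coefficient versus the relevant comparison correlations:
IM (methods 1·2): 0.40 vs {0.49, 0.53, 0.30, 0.27, 0.23, 0.53} → fail.
SD (methods 1·2): 0.52 vs {0.49, 0.53, 0.24, 0.12, 0.21, 0.47} → fail.
Opt (methods 1·2): 0.59 vs {0.30, 0.27, 0.24, 0.12, 0.20, 0.37} → pass.
Imp (methods 1·2): 0.45 vs {0.23, 0.53, 0.21, 0.47, 0.20, 0.37} → fail.
3 of 4 fail.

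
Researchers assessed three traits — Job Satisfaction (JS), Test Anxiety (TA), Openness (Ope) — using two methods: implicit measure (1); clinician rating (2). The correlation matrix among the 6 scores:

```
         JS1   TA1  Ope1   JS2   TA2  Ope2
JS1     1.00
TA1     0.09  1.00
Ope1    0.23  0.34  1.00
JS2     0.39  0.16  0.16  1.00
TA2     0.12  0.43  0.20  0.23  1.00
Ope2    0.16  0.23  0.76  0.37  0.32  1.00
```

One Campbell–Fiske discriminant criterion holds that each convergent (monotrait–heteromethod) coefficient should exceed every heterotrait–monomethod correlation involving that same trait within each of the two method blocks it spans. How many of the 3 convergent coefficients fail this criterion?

0

Convergent coefficients and their comparison sets:
JS (methods 1·2): 0.39 vs {0.09, 0.23, 0.23, 0.37} → pass.
TA (methods 1·2): 0.43 vs {0.09, 0.23, 0.34, 0.32} → pass.
Ope (methods 1·2): 0.76 vs {0.23, 0.37, 0.34, 0.32} → pass.
0 of 3 fail.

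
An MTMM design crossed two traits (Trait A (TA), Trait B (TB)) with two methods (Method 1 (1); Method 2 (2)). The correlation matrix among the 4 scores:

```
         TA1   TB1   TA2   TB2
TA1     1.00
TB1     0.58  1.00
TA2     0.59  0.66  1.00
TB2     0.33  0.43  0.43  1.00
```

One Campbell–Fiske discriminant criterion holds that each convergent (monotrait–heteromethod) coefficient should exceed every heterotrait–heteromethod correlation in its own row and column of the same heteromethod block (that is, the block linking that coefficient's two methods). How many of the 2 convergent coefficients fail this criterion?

Checking each validity diagonal entry against its comparison values:
TA (methods 1·2): 0.59 vs {0.33, 0.66} → fail.
TB (methods 1·2): 0.43 vs {0.66, 0.33} → fail.
2 of 2 fail.

2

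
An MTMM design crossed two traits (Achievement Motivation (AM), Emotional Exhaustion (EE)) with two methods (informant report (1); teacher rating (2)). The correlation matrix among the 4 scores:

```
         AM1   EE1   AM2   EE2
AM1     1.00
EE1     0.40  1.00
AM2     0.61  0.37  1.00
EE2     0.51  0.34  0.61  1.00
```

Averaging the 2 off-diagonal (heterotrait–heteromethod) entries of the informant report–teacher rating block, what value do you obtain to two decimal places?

0.44

HTHM values (method 1 × method 2): 0.51, 0.37; mean = 0.88/2 = 0.44.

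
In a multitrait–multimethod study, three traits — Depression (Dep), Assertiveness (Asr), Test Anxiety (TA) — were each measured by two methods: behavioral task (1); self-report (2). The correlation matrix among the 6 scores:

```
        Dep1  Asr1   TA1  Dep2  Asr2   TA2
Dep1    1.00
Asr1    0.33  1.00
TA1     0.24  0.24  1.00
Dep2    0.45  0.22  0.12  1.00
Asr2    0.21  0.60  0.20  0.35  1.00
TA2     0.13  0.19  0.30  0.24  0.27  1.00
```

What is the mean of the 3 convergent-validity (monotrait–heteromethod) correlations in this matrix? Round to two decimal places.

0.45

Convergent values: 0.45, 0.60, 0.30; mean = 1.35/3 = 0.45.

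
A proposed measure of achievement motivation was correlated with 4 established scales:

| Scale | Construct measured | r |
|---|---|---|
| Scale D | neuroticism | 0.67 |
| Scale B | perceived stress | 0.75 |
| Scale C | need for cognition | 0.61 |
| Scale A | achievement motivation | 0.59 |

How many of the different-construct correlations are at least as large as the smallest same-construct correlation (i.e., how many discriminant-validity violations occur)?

Convergent (same construct = achievement motivation): Scale A.
Smallest convergent = 0.59. Discriminant values: 0.67, 0.75, 0.61; count ≥ 0.59 → 3.

3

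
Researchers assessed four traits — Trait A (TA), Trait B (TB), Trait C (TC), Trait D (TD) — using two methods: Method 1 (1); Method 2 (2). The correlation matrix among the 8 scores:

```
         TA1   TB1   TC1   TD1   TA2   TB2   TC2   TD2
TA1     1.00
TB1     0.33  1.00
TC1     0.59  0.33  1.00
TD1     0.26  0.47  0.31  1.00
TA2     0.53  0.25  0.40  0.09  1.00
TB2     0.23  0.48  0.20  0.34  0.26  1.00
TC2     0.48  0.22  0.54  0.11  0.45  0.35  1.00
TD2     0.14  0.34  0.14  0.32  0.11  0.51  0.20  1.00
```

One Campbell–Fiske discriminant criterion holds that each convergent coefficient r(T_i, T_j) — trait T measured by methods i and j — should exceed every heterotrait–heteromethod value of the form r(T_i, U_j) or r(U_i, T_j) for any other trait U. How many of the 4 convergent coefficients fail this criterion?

1

Convergent coefficients and their comparison sets:
TA (methods 1·2): 0.53 vs {0.23, 0.25, 0.48, 0.40, 0.14, 0.09} → pass.
TB (methods 1·2): 0.48 vs {0.25, 0.23, 0.22, 0.20, 0.34, 0.34} → pass.
TC (methods 1·2): 0.54 vs {0.40, 0.48, 0.20, 0.22, 0.14, 0.11} → pass.
TD (methods 1·2): 0.32 vs {0.09, 0.14, 0.34, 0.34, 0.11, 0.14} → fail.
1 of 4 fail.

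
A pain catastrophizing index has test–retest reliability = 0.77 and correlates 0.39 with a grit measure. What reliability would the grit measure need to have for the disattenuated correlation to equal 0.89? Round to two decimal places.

r_true = r_obs / √(r_xx · r_yy) ⇒ 0.89 = 0.39 / √(0.77 · r_yy).
√(0.77 · r_yy) = 0.39 / 0.89 = 0.4382; 0.77 · r_yy = 0.1920; r_yy = 0.1920 / 0.77 ≈ 0.25.

0.25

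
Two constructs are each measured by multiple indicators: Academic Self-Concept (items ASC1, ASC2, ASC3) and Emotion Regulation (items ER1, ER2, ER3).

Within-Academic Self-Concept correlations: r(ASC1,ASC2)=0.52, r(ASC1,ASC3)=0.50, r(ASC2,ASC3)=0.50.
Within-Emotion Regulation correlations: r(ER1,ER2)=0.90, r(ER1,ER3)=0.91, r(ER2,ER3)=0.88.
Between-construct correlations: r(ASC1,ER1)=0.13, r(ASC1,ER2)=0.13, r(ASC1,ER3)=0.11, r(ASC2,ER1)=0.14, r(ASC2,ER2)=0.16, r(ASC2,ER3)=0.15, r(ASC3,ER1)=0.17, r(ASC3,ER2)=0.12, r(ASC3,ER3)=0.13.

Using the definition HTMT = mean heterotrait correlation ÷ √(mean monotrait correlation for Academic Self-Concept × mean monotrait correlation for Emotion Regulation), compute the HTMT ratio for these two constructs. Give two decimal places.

Mean heterotrait r = 1.24/9 = 0.1378.
Mean within-ASC = 1.52/3 = 0.5067; mean within-ER = 2.69/3 = 0.8967.
Geometric mean = √(0.5067 × 0.8967) = 0.6741.
HTMT = 0.1378 / 0.6741 = 0.20.

0.20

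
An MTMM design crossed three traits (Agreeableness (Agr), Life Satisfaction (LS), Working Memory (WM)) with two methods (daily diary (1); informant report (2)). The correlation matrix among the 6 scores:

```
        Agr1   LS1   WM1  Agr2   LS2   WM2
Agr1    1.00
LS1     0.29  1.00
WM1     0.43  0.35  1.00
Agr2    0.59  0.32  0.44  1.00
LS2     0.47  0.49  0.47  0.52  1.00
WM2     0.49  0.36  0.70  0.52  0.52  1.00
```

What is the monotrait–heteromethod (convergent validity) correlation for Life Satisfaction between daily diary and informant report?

0.49

Same trait (LS), different methods: r(LS1, LS2) = 0.49.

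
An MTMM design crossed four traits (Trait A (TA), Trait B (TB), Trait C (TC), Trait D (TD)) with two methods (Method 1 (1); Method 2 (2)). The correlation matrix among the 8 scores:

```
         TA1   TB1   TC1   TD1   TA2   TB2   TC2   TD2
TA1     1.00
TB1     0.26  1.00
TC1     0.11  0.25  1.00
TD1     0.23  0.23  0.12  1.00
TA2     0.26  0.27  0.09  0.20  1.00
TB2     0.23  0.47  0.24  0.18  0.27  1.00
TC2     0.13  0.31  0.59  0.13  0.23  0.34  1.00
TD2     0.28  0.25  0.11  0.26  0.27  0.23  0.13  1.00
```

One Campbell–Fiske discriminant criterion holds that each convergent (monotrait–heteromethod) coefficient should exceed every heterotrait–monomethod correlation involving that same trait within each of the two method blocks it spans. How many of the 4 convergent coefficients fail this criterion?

Checking each validity diagonal entry against its comparison values:
TA (methods 1·2): 0.26 vs {0.26, 0.27, 0.11, 0.23, 0.23, 0.27} → fail.
TB (methods 1·2): 0.47 vs {0.26, 0.27, 0.25, 0.34, 0.23, 0.23} → pass.
TC (methods 1·2): 0.59 vs {0.11, 0.23, 0.25, 0.34, 0.12, 0.13} → pass.
TD (methods 1·2): 0.26 vs {0.23, 0.27, 0.23, 0.23, 0.12, 0.13} → fail.
2 of 4 fail.

2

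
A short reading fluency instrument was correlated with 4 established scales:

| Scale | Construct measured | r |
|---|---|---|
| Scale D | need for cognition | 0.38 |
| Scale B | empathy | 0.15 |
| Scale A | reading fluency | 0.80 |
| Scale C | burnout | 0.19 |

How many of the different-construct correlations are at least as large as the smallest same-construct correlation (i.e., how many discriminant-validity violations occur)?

0

Convergent (same construct = reading fluency): Scale A.
Smallest convergent = 0.80. Discriminant values: 0.38, 0.15, 0.19; count ≥ 0.80 → 0.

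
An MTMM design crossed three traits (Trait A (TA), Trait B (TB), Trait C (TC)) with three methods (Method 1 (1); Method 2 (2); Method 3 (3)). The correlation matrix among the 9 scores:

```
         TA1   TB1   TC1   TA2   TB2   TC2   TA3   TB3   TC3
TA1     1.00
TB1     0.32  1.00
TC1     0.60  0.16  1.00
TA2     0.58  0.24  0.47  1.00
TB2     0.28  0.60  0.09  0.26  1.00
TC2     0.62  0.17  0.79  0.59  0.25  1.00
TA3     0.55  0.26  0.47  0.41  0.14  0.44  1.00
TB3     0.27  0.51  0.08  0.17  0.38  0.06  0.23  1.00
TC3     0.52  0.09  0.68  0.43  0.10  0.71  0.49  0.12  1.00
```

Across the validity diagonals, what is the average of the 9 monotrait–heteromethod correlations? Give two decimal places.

0.58

Convergent values: 0.58, 0.55, 0.41, 0.60, 0.51, 0.38, 0.79, 0.68, 0.71; mean = 5.21/9 = 0.58.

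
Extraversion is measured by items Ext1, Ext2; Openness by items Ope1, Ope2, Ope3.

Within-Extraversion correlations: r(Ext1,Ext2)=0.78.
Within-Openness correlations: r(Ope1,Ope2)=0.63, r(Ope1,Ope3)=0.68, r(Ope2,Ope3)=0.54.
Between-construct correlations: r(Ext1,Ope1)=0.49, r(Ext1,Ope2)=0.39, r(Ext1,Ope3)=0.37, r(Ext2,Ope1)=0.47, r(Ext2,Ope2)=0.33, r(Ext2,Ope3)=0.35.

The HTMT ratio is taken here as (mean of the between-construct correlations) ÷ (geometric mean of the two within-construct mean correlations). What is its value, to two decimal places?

Mean heterotrait r = 2.40/6 = 0.4000.
Mean within-Ext = 0.78/1 = 0.7800; mean within-Ope = 1.85/3 = 0.6167.
Geometric mean = √(0.7800 × 0.6167) = 0.6936.
HTMT = 0.4000 / 0.6936 = 0.58.

0.58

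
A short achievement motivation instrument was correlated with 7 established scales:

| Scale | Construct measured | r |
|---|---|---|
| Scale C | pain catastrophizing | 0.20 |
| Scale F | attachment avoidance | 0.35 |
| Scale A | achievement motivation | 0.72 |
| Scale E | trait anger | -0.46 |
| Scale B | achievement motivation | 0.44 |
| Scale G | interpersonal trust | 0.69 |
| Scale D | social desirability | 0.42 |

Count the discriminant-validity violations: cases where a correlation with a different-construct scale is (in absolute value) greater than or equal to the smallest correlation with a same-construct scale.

Convergent (same construct = achievement motivation): Scale A, Scale B.
Smallest convergent = 0.44. Discriminant |r|: 0.20, 0.35, 0.46, 0.69, 0.42; count ≥ 0.44 → 2.

2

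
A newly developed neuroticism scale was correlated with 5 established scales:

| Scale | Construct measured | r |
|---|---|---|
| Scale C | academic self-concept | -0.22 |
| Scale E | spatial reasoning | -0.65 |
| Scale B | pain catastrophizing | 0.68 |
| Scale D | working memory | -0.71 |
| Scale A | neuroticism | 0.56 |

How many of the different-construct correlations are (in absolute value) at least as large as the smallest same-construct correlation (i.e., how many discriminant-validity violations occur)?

Convergent (same construct = neuroticism): Scale A.
Smallest convergent = 0.56. Discriminant |r|: 0.22, 0.65, 0.68, 0.71; count ≥ 0.56 → 3.

3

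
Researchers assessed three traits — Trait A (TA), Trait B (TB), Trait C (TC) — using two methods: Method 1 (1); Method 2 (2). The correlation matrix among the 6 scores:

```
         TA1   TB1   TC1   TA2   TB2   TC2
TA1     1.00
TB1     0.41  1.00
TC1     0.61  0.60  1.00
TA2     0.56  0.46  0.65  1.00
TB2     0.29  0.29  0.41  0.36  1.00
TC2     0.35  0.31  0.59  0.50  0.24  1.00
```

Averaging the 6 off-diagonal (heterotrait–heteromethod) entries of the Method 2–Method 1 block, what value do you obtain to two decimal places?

0.41

HTHM values (method 2 × method 1): 0.46, 0.65, 0.29, 0.41, 0.35, 0.31; mean = 2.47/6 = 0.41.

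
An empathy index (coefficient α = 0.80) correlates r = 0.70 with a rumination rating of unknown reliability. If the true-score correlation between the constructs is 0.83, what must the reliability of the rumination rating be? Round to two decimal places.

r_true = r_obs / √(r_xx · r_yy) ⇒ 0.83 = 0.70 / √(0.80 · r_yy).
√(0.80 · r_yy) = 0.70 / 0.83 = 0.8434; 0.80 · r_yy = 0.7113; r_yy = 0.7113 / 0.80 ≈ 0.89.

0.89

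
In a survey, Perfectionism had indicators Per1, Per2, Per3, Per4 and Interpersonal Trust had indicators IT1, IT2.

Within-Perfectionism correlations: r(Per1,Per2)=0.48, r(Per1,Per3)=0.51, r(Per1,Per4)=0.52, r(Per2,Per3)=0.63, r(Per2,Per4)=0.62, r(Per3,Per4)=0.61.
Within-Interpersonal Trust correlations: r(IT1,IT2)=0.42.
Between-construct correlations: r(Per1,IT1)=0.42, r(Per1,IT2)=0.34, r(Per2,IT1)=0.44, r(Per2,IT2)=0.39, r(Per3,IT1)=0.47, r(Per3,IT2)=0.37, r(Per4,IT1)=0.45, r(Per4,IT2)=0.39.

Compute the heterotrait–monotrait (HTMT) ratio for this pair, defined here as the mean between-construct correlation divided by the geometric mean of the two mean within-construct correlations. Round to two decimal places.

0.84

Between-construct mean = 3.27/8 = 0.4088.
Mean within-Per = 3.37/6 = 0.5617; mean within-IT = 0.42/1 = 0.4200.
Geometric mean = √(0.5617 × 0.4200) = 0.4857.
HTMT = 0.4088 / 0.4857 = 0.84.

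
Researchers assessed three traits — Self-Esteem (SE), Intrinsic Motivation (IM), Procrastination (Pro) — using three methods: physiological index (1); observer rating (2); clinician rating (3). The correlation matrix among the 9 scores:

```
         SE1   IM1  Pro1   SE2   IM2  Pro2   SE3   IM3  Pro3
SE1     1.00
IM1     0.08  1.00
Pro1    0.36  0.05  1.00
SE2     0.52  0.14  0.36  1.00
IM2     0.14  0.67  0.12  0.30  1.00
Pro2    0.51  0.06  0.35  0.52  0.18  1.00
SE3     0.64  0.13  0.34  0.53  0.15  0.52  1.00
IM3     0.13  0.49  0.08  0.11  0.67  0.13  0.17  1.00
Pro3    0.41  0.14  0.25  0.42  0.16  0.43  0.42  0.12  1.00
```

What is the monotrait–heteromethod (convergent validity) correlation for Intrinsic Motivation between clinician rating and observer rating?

Same trait (IM), different methods: r(IM3, IM2) = 0.67.

0.67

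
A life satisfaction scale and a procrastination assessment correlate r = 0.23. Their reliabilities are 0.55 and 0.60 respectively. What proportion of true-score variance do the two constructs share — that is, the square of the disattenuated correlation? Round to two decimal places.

0.16

Disattenuated r = 0.23 / √(0.55 × 0.60) = 0.23 / 0.5745 = 0.4003.
Shared true-score variance = 0.4003² = 0.1602 ≈ 0.16.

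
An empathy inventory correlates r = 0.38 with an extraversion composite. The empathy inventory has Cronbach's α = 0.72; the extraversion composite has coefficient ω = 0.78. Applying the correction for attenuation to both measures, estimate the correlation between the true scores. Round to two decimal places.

0.51

r_true = r_obs / √(r_xx · r_yy) = 0.38 / √(0.72 × 0.78) = 0.38 / √0.5616 = 0.38 / 0.7494 ≈ 0.51.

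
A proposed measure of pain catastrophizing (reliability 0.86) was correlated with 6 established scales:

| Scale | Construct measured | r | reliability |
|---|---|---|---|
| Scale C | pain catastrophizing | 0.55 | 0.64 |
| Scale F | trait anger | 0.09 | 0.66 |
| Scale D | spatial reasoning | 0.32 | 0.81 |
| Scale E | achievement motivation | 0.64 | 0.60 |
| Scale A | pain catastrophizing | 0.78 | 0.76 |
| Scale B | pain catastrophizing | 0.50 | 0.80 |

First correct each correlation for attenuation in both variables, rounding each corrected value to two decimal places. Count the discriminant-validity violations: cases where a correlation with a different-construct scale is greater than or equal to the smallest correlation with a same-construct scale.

1

Disattenuated r (r / √(r_scale · r_new)):
  Scale C (conv): 0.55 / √(0.64·0.86) = 0.74
  Scale F (disc): 0.09 / √(0.66·0.86) = 0.12
  Scale D (disc): 0.32 / √(0.81·0.86) = 0.38
  Scale E (disc): 0.64 / √(0.60·0.86) = 0.89
  Scale A (conv): 0.78 / √(0.76·0.86) = 0.96
  Scale B (conv): 0.50 / √(0.80·0.86) = 0.60
Smallest convergent = 0.60. Discriminant values: 0.12, 0.38, 0.89; count ≥ 0.60 → 1.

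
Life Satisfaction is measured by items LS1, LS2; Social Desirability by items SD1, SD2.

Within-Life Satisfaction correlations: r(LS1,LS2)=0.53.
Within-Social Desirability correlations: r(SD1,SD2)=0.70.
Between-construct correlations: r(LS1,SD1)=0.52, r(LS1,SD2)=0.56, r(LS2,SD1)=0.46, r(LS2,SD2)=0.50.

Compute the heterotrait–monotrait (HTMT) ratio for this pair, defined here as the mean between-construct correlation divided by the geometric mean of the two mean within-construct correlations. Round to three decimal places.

0.837

Mean between = 2.04/4 = 0.5100.
Mean within-LS = 0.53/1 = 0.5300; mean within-SD = 0.70/1 = 0.7000.
Geometric mean = √(0.5300 × 0.7000) = 0.6091.
HTMT = 0.5100 / 0.6091 = 0.837.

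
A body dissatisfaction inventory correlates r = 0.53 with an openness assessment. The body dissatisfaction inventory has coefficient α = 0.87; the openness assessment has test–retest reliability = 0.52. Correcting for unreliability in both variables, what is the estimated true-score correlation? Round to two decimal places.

0.79

r_true = r_obs / √(r_xx · r_yy) = 0.53 / √(0.87 × 0.52) = 0.53 / √0.4524 = 0.53 / 0.6726 ≈ 0.79.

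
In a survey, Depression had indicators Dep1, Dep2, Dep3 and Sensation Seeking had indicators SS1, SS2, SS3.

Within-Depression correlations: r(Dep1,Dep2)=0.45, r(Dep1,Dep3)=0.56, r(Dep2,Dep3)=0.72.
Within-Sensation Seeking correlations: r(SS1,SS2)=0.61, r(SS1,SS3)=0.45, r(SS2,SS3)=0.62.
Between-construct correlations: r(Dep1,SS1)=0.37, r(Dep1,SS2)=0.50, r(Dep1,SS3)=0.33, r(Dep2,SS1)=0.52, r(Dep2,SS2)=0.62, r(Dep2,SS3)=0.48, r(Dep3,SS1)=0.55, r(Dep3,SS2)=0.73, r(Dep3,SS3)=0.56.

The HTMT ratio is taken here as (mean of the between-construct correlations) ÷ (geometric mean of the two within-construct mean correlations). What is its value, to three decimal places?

Between-construct mean = 4.66/9 = 0.5178.
Mean within-Dep = 1.73/3 = 0.5767; mean within-SS = 1.68/3 = 0.5600.
Geometric mean = √(0.5767 × 0.5600) = 0.5683.
HTMT = 0.5178 / 0.5683 = 0.911.

0.911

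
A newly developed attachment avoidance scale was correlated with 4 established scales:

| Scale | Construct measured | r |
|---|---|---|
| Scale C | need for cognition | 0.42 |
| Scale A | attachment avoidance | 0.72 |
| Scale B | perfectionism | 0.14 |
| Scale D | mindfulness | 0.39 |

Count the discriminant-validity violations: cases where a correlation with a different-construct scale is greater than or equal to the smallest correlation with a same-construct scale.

0

Convergent (same construct = attachment avoidance): Scale A.
Smallest convergent = 0.72. Discriminant values: 0.42, 0.14, 0.39; count ≥ 0.72 → 0.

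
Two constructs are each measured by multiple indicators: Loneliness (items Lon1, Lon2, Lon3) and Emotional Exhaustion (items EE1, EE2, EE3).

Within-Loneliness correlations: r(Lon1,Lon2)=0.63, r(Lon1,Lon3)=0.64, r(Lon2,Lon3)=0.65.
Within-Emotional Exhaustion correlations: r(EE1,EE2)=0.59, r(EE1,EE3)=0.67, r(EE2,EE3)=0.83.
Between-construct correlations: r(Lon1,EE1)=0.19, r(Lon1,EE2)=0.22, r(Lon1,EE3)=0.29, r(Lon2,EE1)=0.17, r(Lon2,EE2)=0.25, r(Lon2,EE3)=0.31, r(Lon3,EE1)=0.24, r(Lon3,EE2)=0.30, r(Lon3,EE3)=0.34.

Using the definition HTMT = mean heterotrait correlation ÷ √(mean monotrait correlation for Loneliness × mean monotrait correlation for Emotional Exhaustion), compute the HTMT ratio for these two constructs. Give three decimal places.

Mean between = 2.31/9 = 0.2567.
Mean within-Lon = 1.92/3 = 0.6400; mean within-EE = 2.09/3 = 0.6967.
Geometric mean = √(0.6400 × 0.6967) = 0.6677.
HTMT = 0.2567 / 0.6677 = 0.384.

0.384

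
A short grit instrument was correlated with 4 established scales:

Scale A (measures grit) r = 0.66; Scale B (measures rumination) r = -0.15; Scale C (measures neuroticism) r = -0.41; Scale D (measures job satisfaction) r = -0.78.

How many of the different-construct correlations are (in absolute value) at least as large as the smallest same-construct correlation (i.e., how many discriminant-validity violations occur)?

1

Convergent (same construct = grit): Scale A.
Smallest convergent = 0.66. Discriminant |r|: 0.15, 0.41, 0.78; count ≥ 0.66 → 1.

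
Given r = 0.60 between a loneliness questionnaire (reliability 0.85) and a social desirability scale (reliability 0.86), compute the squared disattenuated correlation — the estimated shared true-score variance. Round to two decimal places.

Disattenuated r = 0.60 / √(0.85 × 0.86) = 0.60 / 0.8550 = 0.7018.
Shared true-score variance = 0.7018² = 0.4925 ≈ 0.49.

0.49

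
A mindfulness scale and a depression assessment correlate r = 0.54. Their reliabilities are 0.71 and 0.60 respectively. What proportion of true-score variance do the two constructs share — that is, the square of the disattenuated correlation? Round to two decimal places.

Disattenuated r = 0.54 / √(0.71 × 0.60) = 0.54 / 0.6527 = 0.8273.
Shared true-score variance = 0.8273² = 0.6844 ≈ 0.68.

0.68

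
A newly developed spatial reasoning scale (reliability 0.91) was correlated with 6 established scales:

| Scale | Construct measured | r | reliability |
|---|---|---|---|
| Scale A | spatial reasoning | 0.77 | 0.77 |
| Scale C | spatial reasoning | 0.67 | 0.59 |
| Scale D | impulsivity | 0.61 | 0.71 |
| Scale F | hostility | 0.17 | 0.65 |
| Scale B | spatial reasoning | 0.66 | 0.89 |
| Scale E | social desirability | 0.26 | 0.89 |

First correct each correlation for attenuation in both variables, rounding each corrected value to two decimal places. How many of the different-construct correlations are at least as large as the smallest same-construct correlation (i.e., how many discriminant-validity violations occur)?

Disattenuated r (r / √(r_scale · r_new)):
  Scale A (conv): 0.77 / √(0.77·0.91) = 0.92
  Scale C (conv): 0.67 / √(0.59·0.91) = 0.91
  Scale D (disc): 0.61 / √(0.71·0.91) = 0.76
  Scale F (disc): 0.17 / √(0.65·0.91) = 0.22
  Scale B (conv): 0.66 / √(0.89·0.91) = 0.73
  Scale E (disc): 0.26 / √(0.89·0.91) = 0.29
Smallest convergent = 0.73. Discriminant values: 0.76, 0.22, 0.29; count ≥ 0.73 → 1.

1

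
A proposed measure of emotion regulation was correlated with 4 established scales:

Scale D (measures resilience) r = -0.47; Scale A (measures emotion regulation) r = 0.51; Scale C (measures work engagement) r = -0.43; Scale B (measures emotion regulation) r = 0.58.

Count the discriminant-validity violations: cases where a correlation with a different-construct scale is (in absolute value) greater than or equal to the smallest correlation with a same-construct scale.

Convergent (same construct = emotion regulation): Scale A, Scale B.
Smallest convergent = 0.51. Discriminant |r|: 0.47, 0.43; count ≥ 0.51 → 0.

0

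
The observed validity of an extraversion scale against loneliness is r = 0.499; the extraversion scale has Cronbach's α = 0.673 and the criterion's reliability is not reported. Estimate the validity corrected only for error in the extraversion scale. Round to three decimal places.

0.608

Single correction: r_c = r_obs / √r_xx = 0.499 / √0.673 = 0.499 / 0.8204 ≈ 0.608.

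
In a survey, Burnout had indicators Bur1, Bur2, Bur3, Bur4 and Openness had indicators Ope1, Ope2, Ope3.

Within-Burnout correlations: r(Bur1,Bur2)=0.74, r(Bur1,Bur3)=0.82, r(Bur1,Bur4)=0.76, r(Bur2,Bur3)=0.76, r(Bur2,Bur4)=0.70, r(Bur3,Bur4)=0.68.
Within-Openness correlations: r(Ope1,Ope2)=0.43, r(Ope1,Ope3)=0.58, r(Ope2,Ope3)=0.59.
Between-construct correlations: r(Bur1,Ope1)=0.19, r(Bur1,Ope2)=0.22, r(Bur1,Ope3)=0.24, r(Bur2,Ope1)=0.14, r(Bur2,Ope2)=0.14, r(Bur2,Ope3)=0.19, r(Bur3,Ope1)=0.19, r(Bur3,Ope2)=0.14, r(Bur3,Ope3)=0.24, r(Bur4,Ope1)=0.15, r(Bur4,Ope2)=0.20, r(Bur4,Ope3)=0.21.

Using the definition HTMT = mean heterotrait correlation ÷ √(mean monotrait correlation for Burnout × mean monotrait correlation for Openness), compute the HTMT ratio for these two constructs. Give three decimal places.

Mean between = 2.25/12 = 0.1875.
Mean within-Bur = 4.46/6 = 0.7433; mean within-Ope = 1.60/3 = 0.5333.
Geometric mean = √(0.7433 × 0.5333) = 0.6296.
HTMT = 0.1875 / 0.6296 = 0.298.

0.298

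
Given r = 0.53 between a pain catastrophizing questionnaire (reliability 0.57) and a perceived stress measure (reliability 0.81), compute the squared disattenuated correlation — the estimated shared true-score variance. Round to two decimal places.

0.61

Disattenuated r = 0.53 / √(0.57 × 0.81) = 0.53 / 0.6795 = 0.7800.
Shared true-score variance = 0.7800² = 0.6084 ≈ 0.61.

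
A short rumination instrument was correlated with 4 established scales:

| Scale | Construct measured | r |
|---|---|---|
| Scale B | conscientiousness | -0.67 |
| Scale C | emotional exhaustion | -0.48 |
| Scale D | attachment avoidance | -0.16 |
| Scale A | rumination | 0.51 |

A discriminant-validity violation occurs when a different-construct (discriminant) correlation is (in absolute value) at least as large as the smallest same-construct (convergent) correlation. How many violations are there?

Convergent (same construct = rumination): Scale A.
Smallest convergent = 0.51. Discriminant |r|: 0.67, 0.48, 0.16; count ≥ 0.51 → 1.

1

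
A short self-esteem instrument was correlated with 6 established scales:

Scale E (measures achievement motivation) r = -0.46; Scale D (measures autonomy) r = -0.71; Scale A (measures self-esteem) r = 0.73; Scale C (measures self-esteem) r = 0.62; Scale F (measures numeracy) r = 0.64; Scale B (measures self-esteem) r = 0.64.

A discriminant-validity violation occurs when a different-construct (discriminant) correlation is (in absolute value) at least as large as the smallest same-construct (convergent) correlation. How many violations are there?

Convergent (same construct = self-esteem): Scale A, Scale C, Scale B.
Smallest convergent = 0.62. Discriminant |r|: 0.46, 0.71, 0.64; count ≥ 0.62 → 2.

2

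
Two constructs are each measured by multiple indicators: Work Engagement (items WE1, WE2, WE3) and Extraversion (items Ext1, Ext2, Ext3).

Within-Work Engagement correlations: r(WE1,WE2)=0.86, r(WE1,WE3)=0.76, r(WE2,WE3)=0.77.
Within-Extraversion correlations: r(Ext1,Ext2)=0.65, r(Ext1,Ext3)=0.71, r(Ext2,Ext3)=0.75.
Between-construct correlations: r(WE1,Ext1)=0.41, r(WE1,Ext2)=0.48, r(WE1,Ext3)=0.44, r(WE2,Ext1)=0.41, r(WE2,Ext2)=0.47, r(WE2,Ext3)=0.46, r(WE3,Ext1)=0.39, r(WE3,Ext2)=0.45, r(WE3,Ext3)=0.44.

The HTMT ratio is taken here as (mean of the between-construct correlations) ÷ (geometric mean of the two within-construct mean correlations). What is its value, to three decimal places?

Between-construct mean = 3.95/9 = 0.4389.
Mean within-WE = 2.39/3 = 0.7967; mean within-Ext = 2.11/3 = 0.7033.
Geometric mean = √(0.7967 × 0.7033) = 0.7485.
HTMT = 0.4389 / 0.7485 = 0.586.

0.586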